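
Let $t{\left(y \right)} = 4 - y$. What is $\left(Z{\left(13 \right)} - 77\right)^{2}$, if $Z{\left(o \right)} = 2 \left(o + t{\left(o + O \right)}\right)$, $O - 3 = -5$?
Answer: $4225$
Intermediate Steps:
$O = -2$ ($O = 3 - 5 = -2$)
$Z{\left(o \right)} = 12$ ($Z{\left(o \right)} = 2 \left(o - \left(-6 + o\right)\right) = 2 \cdot 6 = 12$)
$\left(Z{\left(13 \right)} - 77\right)^{2} = \left(12 - 77\right)^{2} = \left(-65\right)^{2} = 4225$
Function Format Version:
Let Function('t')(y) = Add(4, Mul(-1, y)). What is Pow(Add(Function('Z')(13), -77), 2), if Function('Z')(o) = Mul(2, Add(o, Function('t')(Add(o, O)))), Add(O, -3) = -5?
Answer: 4225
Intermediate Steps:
O = -2 (O = Add(3, -5) = -2)
Function('Z')(o) = 12 (Function('Z')(o) = Mul(2, Add(o, Add(4, Mul(-1, Add(o, -2))))) = Mul(2, Add(o, Add(4, Mul(-1, Add(-2, o))))) = Mul(2, Add(o, Add(4, Add(2, Mul(-1, o))))) = Mul(2, Add(o, Add(6, Mul(-1, o)))) = Mul(2, 6) = 12)
Pow(Add(Function('Z')(13), -77), 2) = Pow(Add(12, -77), 2) = Pow(-65, 2) = 4225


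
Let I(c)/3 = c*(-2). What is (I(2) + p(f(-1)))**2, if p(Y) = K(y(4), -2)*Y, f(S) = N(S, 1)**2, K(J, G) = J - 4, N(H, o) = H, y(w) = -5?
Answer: 441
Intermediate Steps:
K(J, G) = -4 + J
I(c) = -6*c (I(c) = 3*(c*(-2)) = 3*(-2*c) = -6*c)
f(S) = S**2
p(Y) = -9*Y (p(Y) = (-4 - 5)*Y = -9*Y)
(I(2) + p(f(-1)))**2 = (-6*2 - 9*(-1)**2)**2 = (-12 - 9*1)**2 = (-12 - 9)**2 = (-21)**2 = 441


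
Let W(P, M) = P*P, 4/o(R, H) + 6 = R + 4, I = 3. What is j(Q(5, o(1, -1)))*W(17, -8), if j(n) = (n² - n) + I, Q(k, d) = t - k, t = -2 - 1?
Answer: 21675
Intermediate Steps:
t = -3
o(R, H) = 4/(-2 + R) (o(R, H) = 4/(-6 + (R + 4)) = 4/(-6 + (4 + R)) = 4/(-2 + R))
W(P, M) = P²
Q(k, d) = -3 - k
j(n) = 3 + n² - n (j(n) = (n² - n) + 3 = 3 + n² - n)
j(Q(5, o(1, -1)))*W(17, -8) = (3 + (-3 - 1*5)² - (-3 - 1*5))*17² = (3 + (-3 - 5)² - (-3 - 5))*289 = (3 + (-8)² - 1*(-8))*289 = (3 + 64 + 8)*289 = 75*289 = 21675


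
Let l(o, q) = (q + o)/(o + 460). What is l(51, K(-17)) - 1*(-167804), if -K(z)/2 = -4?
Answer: 85747903/511 ≈ 1.6780e+5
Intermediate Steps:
K(z) = 8 (K(z) = -2*(-4) = 8)
l(o, q) = (o + q)/(460 + o)
l(51, K(-17)) - 1*(-167804) = (51 + 8)/(460 + 51) - 1*(-167804) = 59/511 + 167804 = 85747903/511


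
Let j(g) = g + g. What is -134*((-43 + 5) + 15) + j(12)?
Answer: 3106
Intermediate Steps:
j(g) = 2*g
-134*((-43 + 5) + 15) + j(12) = -134*((-43 + 5) + 15) + 2*12 = -134*(-38 + 15) + 24 = -134*(-23) + 24 = 3082 + 24 = 3106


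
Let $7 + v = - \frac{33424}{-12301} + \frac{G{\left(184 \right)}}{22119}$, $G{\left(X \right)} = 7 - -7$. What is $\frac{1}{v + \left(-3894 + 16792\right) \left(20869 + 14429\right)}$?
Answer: $\frac{272085819}{123873490248298613} \approx 2.1965 \cdot 10^{-9}$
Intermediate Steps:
$G{\left(X \right)} = 14$ ($G{\left(X \right)} = 7 + 7 = 14$)
$v = - \frac{1165123063}{272085819}$ ($v = -7 + \left(- \frac{33424}{-12301} + \frac{14}{22119}\right) = -7 + \left(\left(-33424\right) \left(- \frac{1}{12301}\right) + 14 \cdot \frac{1}{22119}\right) = -7 + \left(\frac{33424}{12301} + \frac{14}{22119}\right) = -7 + \frac{739477670}{272085819} = - \frac{1165123063}{272085819} \approx -4.2822$)
$\frac{1}{v + \left(-3894 + 16792\right) \left(20869 + 14429\right)} = \frac{1}{- \frac{1165123063}{272085819} + \left(-3894 + 16792\right) \left(20869 + 14429\right)} = \frac{1}{- \frac{1165123063}{272085819} + 12898 \cdot 35298} = \frac{1}{- \frac{1165123063}{272085819} + 455273604} = \frac{1}{\frac{123873490248298613}{272085819}} = \frac{272085819}{123873490248298613}$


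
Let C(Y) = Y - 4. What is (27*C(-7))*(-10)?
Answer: 2970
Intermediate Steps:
C(Y) = -4 + Y
(27*C(-7))*(-10) = (27*(-4 - 7))*(-10) = (27*(-11))*(-10) = -297*(-10) = 2970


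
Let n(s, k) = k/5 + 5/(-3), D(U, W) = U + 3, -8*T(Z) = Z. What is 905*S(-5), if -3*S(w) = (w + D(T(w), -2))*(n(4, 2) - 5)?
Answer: -93577/36 ≈ -2599.4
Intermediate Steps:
T(Z) = -Z/8
D(U, W) = 3 + U
n(s, k) = -5/3 + k/5 (n(s, k) = k*(1/5) + 5*(-1/3) = k/5 - 5/3 = -5/3 + k/5)
S(w) = 94/15 + 329*w/180 (S(w) = -(w + (3 - w/8))*((-5/3 + (1/5)*2) - 5)/3 = -(3 + 7*w/8)*((-5/3 + 2/5) - 5)/3 = -(3 + 7*w/8)*(-19/15 - 5)/3 = -(3 + 7*w/8)*(-94)/(3*15) = -(-94/5 - 329*w/60)/3 = 94/15 + 329*w/180)
905*S(-5) = 905*(94/15 + (329/180)*(-5)) = 905*(94/15 - 329/36) = 905*(-517/180) = -93577/36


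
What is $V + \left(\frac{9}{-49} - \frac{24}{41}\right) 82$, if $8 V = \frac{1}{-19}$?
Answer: $- \frac{469729}{7448} \approx -63.068$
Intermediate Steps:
$V = - \frac{1}{152}$ ($V = \frac{1}{8 \left(-19\right)} = \frac{1}{8} \left(- \frac{1}{19}\right) = - \frac{1}{152} \approx -0.0065789$)
$V + \left(\frac{9}{-49} - \frac{24}{41}\right) 82 = - \frac{1}{152} + \left(\frac{9}{-49} - \frac{24}{41}\right) 82 = - \frac{1}{152} + \left(9 \left(- \frac{1}{49}\right) - \frac{24}{41}\right) 82 = - \frac{1}{152} + \left(- \frac{9}{49} - \frac{24}{41}\right) 82 = - \frac{1}{152} - \frac{3090}{49} = - \frac{469729}{7448}$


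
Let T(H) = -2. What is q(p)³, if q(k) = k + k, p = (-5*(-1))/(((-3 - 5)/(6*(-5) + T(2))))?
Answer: 64000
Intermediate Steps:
p = 20 (p = (-5*(-1))/(((-3 - 5)/(6*(-5) - 2))) = 5/((-8/(-30 - 2))) = 5/((-8/(-32))) = 5/((-8*(-1/32))) = 5/(¼) = 5*4 = 20)
q(k) = 2*k
q(p)³ = (2*20)³ = 40³ = 64000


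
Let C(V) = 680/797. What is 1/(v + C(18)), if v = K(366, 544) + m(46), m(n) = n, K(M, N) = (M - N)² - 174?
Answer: 797/25150812 ≈ 3.1689e-5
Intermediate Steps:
C(V) = 680/797 (C(V) = 680*(1/797) = 680/797)
K(M, N) = -174 + (M - N)²
v = 31556 (v = (-174 + (366 - 1*544)²) + 46 = (-174 + (366 - 544)²) + 46 = (-174 + (-178)²) + 46 = (-174 + 31684) + 46 = 31510 + 46 = 31556)
1/(v + C(18)) = 1/(31556 + 680/797) = 1/(25150812/797) = 797/25150812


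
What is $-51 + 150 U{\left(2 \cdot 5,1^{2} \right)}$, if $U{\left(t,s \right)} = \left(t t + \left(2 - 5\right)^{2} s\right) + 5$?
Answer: $17049$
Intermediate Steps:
$U{\left(t,s \right)} = 5 + t^{2} + 9 s$ ($U{\left(t,s \right)} = \left(t^{2} + \left(-3\right)^{2} s\right) + 5 = \left(t^{2} + 9 s\right) + 5 = 5 + t^{2} + 9 s$)
$-51 + 150 U{\left(2 \cdot 5,1^{2} \right)} = -51 + 150 \left(5 + \left(2 \cdot 5\right)^{2} + 9 \cdot 1^{2}\right) = -51 + 150 \left(5 + 10^{2} + 9 \cdot 1\right) = -51 + 150 \left(5 + 100 + 9\right) = -51 + 150 \cdot 114 = -51 + 17100 = 17049$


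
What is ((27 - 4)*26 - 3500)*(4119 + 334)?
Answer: -12922606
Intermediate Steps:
((27 - 4)*26 - 3500)*(4119 + 334) = (23*26 - 3500)*4453 = (598 - 3500)*4453 = -2902*4453 = -12922606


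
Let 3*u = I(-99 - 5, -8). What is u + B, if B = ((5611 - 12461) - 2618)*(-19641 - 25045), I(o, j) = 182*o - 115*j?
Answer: 1269243136/3 ≈ 4.2308e+8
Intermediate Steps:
I(o, j) = -115*j + 182*o
u = -18008/3 (u = (-115*(-8) + 182*(-99 - 5))/3 = (920 + 182*(-104))/3 = (920 - 18928)/3 = (⅓)*(-18008) = -18008/3 ≈ -6002.7)
B = 423087048 (B = (-6850 - 2618)*(-44686) = -9468*(-44686) = 423087048)
u + B = -18008/3 + 423087048 = 1269243136/3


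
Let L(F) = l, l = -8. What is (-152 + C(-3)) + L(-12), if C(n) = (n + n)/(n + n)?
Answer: -159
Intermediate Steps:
L(F) = -8
C(n) = 1 (C(n) = (2*n)/((2*n)) = (2*n)*(1/(2*n)) = 1)
(-152 + C(-3)) + L(-12) = (-152 + 1) - 8 = -151 - 8 = -159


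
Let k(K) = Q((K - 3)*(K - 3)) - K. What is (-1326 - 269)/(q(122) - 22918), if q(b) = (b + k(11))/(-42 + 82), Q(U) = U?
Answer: 440/6321 ≈ 0.069609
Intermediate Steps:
k(K) = (-3 + K)**2 - K (k(K) = (K - 3)*(K - 3) - K = (-3 + K)*(-3 + K) - K = (-3 + K)**2 - K)
q(b) = 53/40 + b/40 (q(b) = (b + ((-3 + 11)**2 - 1*11))/(-42 + 82) = (b + (8**2 - 11))/40 = (b + (64 - 11))*(1/40) = (b + 53)*(1/40) = (53 + b)*(1/40) = 53/40 + b/40)
(-1326 - 269)/(q(122) - 22918) = (-1326 - 269)/((53/40 + (1/40)*122) - 22918) = -1595/((53/40 + 61/20) - 22918) = -1595/(35/8 - 22918) = -1595/(-183309/8) = -1595*(-8/183309) = 440/6321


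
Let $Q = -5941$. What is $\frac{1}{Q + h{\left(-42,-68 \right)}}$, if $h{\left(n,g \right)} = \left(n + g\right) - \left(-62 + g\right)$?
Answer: $- \frac{1}{5921} \approx -0.00016889$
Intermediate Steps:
$h{\left(n,g \right)} = 62 + n$ ($h{\left(n,g \right)} = \left(g + n\right) - \left(-62 + g\right) = 62 + n$)
$\frac{1}{Q + h{\left(-42,-68 \right)}} = \frac{1}{-5941 + \left(62 - 42\right)} = \frac{1}{-5941 + 20} = \frac{1}{-5921} = - \frac{1}{5921}$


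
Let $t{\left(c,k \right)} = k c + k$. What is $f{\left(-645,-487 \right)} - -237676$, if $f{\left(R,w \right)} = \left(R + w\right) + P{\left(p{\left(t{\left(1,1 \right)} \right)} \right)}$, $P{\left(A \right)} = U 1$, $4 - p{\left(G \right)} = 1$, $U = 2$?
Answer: $236546$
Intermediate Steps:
$t{\left(c,k \right)} = k + c k$ ($t{\left(c,k \right)} = c k + k = k + c k$)
$p{\left(G \right)} = 3$ ($p{\left(G \right)} = 4 - 1 = 3$)
$P{\left(A \right)} = 2$ ($P{\left(A \right)} = 2 \cdot 1 = 2$)
$f{\left(R,w \right)} = 2 + R + w$ ($f{\left(R,w \right)} = \left(R + w\right) + 2 = 2 + R + w$)
$f{\left(-645,-487 \right)} - -237676 = \left(2 - 645 - 487\right) - -237676 = -1130 + 237676 = 236546$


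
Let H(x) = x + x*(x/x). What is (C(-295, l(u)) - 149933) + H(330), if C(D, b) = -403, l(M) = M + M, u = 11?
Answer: -149676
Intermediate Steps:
l(M) = 2*M
H(x) = 2*x (H(x) = x + x*1 = x + x = 2*x)
(C(-295, l(u)) - 149933) + H(330) = (-403 - 149933) + 2*330 = -150336 + 660 = -149676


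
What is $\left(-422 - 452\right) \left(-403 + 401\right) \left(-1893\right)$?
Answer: $-3308964$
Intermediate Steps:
$\left(-422 - 452\right) \left(-403 + 401\right) \left(-1893\right) = \left(-874\right) \left(-2\right) \left(-1893\right) = 1748 \left(-1893\right) = -3308964$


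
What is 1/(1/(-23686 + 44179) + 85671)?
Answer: 20493/1755655804 ≈ 1.1673e-5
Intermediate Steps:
1/(1/(-23686 + 44179) + 85671) = 1/(1/20493 + 85671) = 1/(1755655804/20493) = 20493/1755655804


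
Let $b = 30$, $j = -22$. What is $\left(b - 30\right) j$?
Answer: $0$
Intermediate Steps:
$\left(b - 30\right) j = \left(30 - 30\right) \left(-22\right) = 0 \left(-22\right) = 0$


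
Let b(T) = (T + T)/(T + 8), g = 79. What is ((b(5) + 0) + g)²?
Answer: 1075369/169 ≈ 6363.1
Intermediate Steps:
b(T) = 2*T/(8 + T) (b(T) = (2*T)/(8 + T) = 2*T/(8 + T))
((b(5) + 0) + g)² = ((2*5/(8 + 5) + 0) + 79)² = ((2*5/13 + 0) + 79)² = ((2*5*(1/13) + 0) + 79)² = ((10/13 + 0) + 79)² = (10/13 + 79)² = (1037/13)² = 1075369/169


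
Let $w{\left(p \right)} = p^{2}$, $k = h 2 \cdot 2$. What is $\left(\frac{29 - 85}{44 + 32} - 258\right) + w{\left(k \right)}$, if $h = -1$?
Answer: $- \frac{4612}{19} \approx -242.74$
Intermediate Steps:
$k = -4$ ($k = \left(-1\right) 2 \cdot 2 = \left(-2\right) 2 = -4$)
$\left(\frac{29 - 85}{44 + 32} - 258\right) + w{\left(k \right)} = \left(\frac{29 - 85}{44 + 32} - 258\right) + \left(-4\right)^{2} = \left(- \frac{56}{76} - 258\right) + 16 = \left(\left(-56\right) \frac{1}{76} - 258\right) + 16 = \left(- \frac{14}{19} - 258\right) + 16 = - \frac{4916}{19} + 16 = - \frac{4612}{19}$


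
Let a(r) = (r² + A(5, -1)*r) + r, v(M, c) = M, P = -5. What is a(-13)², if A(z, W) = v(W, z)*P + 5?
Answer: 676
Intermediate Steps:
A(z, W) = 5 - 5*W (A(z, W) = W*(-5) + 5 = -5*W + 5 = 5 - 5*W)
a(r) = r² + 11*r (a(r) = (r² + (5 - 5*(-1))*r) + r = (r² + (5 + 5)*r) + r = (r² + 10*r) + r = r² + 11*r)
a(-13)² = (-13*(11 - 13))² = (-13*(-2))² = 26² = 676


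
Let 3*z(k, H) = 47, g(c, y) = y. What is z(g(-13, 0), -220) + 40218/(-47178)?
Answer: 38828/2621 ≈ 14.814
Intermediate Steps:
z(k, H) = 47/3 (z(k, H) = (⅓)*47 = 47/3)
z(g(-13, 0), -220) + 40218/(-47178) = 47/3 + 40218/(-47178) = 47/3 + 40218*(-1/47178) = 47/3 - 6703/7863 = 38828/2621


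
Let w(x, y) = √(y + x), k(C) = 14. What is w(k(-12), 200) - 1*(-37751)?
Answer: 37751 + √214 ≈ 37766.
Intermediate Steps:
w(x, y) = √(x + y)
w(k(-12), 200) - 1*(-37751) = √(14 + 200) - 1*(-37751) = √214 + 37751 = 37751 + √214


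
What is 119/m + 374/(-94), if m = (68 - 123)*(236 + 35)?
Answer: -2792828/700535 ≈ -3.9867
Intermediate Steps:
m = -14905 (m = -55*271 = -14905)
119/m + 374/(-94) = 119/(-14905) + 374/(-94) = 119*(-1/14905) + 374*(-1/94) = -119/14905 - 187/47 = -2792828/700535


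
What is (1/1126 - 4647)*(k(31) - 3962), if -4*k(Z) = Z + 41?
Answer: 10412716790/563 ≈ 1.8495e+7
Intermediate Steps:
k(Z) = -41/4 - Z/4 (k(Z) = -(Z + 41)/4 = -(41 + Z)/4 = -41/4 - Z/4)
(1/1126 - 4647)*(k(31) - 3962) = (1/1126 - 4647)*((-41/4 - ¼*31) - 3962) = (1/1126 - 4647)*((-41/4 - 31/4) - 3962) = -5232521*(-18 - 3962)/1126 = -5232521/1126*(-3980) = 10412716790/563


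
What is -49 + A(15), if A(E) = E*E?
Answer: 176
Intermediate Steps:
A(E) = E²
-49 + A(15) = -49 + 15² = -49 + 225 = 176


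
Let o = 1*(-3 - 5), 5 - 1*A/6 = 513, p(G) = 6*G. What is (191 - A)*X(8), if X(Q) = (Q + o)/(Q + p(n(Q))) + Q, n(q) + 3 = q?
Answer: 25912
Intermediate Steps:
n(q) = -3 + q
A = -3048 (A = 30 - 6*513 = 30 - 3078 = -3048)
o = -8 (o = 1*(-8) = -8)
X(Q) = Q + (-8 + Q)/(-18 + 7*Q) (X(Q) = (Q - 8)/(Q + 6*(-3 + Q)) + Q = (-8 + Q)/(Q + (-18 + 6*Q)) + Q = (-8 + Q)/(-18 + 7*Q) + Q = Q + (-8 + Q)/(-18 + 7*Q))
(191 - A)*X(8) = (191 - 1*(-3048))*((-8 - 17*8 + 7*8**2)/(-18 + 7*8)) = (191 + 3048)*((-8 - 136 + 7*64)/(-18 + 56)) = 3239*((-8 - 136 + 448)/38) = 3239*((1/38)*304) = 3239*8 = 25912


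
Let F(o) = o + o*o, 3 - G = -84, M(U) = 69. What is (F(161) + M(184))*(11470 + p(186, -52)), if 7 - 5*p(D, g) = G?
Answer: 299533554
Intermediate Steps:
G = 87 (G = 3 - 1*(-84) = 3 + 84 = 87)
F(o) = o + o²
p(D, g) = -16 (p(D, g) = 7/5 - ⅕*87 = 7/5 - 87/5 = -16)
(F(161) + M(184))*(11470 + p(186, -52)) = (161*(1 + 161) + 69)*(11470 - 16) = (161*162 + 69)*11454 = (26082 + 69)*11454 = 26151*11454 = 299533554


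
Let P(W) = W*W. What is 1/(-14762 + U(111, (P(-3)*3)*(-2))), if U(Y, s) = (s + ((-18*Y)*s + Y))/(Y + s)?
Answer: -19/244495 ≈ -7.7711e-5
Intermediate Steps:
P(W) = W**2
U(Y, s) = (Y + s - 18*Y*s)/(Y + s) (U(Y, s) = (s + (-18*Y*s + Y))/(Y + s) = (s + (Y - 18*Y*s))/(Y + s) = (Y + s - 18*Y*s)/(Y + s))
1/(-14762 + U(111, (P(-3)*3)*(-2))) = 1/(-14762 + (111 + ((-3)**2*3)*(-2) - 18*111*((-3)**2*3)*(-2))/(111 + ((-3)**2*3)*(-2))) = 1/(-14762 + (111 + (9*3)*(-2) - 18*111*(9*3)*(-2))/(111 + (9*3)*(-2))) = 1/(-14762 + (111 + 27*(-2) - 18*111*27*(-2))/(111 + 27*(-2))) = 1/(-14762 + (111 - 54 - 18*111*(-54))/(111 - 54)) = 1/(-14762 + (111 - 54 + 107892)/57) = 1/(-14762 + (1/57)*107949) = 1/(-14762 + 35983/19) = 1/(-244495/19) = -19/244495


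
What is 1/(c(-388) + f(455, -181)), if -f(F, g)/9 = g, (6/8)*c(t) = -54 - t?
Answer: 3/6223 ≈ 0.00048208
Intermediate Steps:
c(t) = -72 - 4*t/3 (c(t) = 4*(-54 - t)/3 = -72 - 4*t/3)
f(F, g) = -9*g
1/(c(-388) + f(455, -181)) = 1/((-72 - 4/3*(-388)) - 9*(-181)) = 1/((-72 + 1552/3) + 1629) = 1/(1336/3 + 1629) = 1/(6223/3) = 3/6223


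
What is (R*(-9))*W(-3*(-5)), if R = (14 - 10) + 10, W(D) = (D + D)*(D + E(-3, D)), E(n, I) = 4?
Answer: -71820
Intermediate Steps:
W(D) = 2*D*(4 + D) (W(D) = (D + D)*(D + 4) = (2*D)*(4 + D) = 2*D*(4 + D))
R = 14 (R = 4 + 10 = 14)
(R*(-9))*W(-3*(-5)) = (14*(-9))*(2*(-3*(-5))*(4 - 3*(-5))) = -252*15*(4 + 15) = -252*15*19 = -126*570 = -71820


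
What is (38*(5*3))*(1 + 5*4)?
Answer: 11970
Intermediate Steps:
(38*(5*3))*(1 + 5*4) = (38*15)*(1 + 20) = 570*21 = 11970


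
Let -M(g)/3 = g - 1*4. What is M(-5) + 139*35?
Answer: 4892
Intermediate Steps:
M(g) = 12 - 3*g (M(g) = -3*(g - 1*4) = -3*(g - 4) = -3*(-4 + g) = 12 - 3*g)
M(-5) + 139*35 = (12 - 3*(-5)) + 139*35 = (12 + 15) + 4865 = 27 + 4865 = 4892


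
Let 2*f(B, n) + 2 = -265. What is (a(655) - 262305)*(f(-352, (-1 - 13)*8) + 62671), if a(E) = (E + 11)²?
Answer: 22669968825/2 ≈ 1.1335e+10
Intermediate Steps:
f(B, n) = -267/2 (f(B, n) = -1 + (½)*(-265) = -1 - 265/2 = -267/2)
a(E) = (11 + E)²
(a(655) - 262305)*(f(-352, (-1 - 13)*8) + 62671) = ((11 + 655)² - 262305)*(-267/2 + 62671) = (666² - 262305)*(125075/2) = (443556 - 262305)*(125075/2) = 181251*(125075/2) = 22669968825/2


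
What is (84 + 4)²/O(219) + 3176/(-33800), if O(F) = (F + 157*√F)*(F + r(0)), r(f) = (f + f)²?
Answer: -215673589/2260446825 + 607904*√219/585843615 ≈ -0.080056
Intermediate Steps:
r(f) = 4*f² (r(f) = (2*f)² = 4*f²)
O(F) = F*(F + 157*√F) (O(F) = (F + 157*√F)*(F + 4*0²) = (F + 157*√F)*(F + 4*0) = (F + 157*√F)*(F + 0) = (F + 157*√F)*F = F*(F + 157*√F))
(84 + 4)²/O(219) + 3176/(-33800) = (84 + 4)²/(219² + 157*219^(3/2)) + 3176/(-33800) = 88²/(47961 + 157*(219*√219)) + 3176*(-1/33800) = 7744/(47961 + 34383*√219) - 397/4225 = -397/4225 + 7744/(47961 + 34383*√219)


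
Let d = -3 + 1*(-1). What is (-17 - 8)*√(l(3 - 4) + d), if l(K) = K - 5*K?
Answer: 0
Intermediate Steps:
d = -4 (d = -3 - 1 = -4)
l(K) = -4*K
(-17 - 8)*√(l(3 - 4) + d) = (-17 - 8)*√(-4*(3 - 4) - 4) = -25*√(-4*(-1) - 4) = -25*√(4 - 4) = -25*√0 = -25*0 = 0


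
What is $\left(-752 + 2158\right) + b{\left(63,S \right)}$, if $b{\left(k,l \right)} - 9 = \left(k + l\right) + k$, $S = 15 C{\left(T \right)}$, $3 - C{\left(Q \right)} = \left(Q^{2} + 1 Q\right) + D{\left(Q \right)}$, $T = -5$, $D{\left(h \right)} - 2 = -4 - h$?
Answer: $1241$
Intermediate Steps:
$D{\left(h \right)} = -2 - h$ ($D{\left(h \right)} = 2 - \left(4 + h\right) = -2 - h$)
$C{\left(Q \right)} = 5 - Q^{2}$ ($C{\left(Q \right)} = 3 - \left(\left(Q^{2} + 1 Q\right) - \left(2 + Q\right)\right) = 3 - \left(\left(Q^{2} + Q\right) - \left(2 + Q\right)\right) = 3 - \left(\left(Q + Q^{2}\right) - \left(2 + Q\right)\right) = 3 - \left(-2 + Q^{2}\right) = 5 - Q^{2}$)
$S = -300$ ($S = 15 \left(5 - \left(-5\right)^{2}\right) = 15 \left(5 - 25\right) = 15 \left(-20\right) = -300$)
$b{\left(k,l \right)} = 9 + l + 2 k$ ($b{\left(k,l \right)} = 9 + \left(\left(k + l\right) + k\right) = 9 + \left(l + 2 k\right) = 9 + l + 2 k$)
$\left(-752 + 2158\right) + b{\left(63,S \right)} = \left(-752 + 2158\right) + \left(9 - 300 + 2 \cdot 63\right) = 1406 + \left(9 - 300 + 126\right) = 1406 - 165 = 1241$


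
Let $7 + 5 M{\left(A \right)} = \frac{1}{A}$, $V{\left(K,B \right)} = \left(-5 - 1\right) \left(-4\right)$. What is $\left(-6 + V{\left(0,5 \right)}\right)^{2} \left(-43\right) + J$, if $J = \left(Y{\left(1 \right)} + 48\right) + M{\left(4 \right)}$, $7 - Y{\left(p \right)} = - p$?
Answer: $- \frac{277547}{20} \approx -13877.0$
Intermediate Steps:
$Y{\left(p \right)} = 7 + p$ ($Y{\left(p \right)} = 7 - - p = 7 + p$)
$V{\left(K,B \right)} = 24$ ($V{\left(K,B \right)} = \left(-6\right) \left(-4\right) = 24$)
$M{\left(A \right)} = - \frac{7}{5} + \frac{1}{5 A}$
$J = \frac{1093}{20}$ ($J = \left(\left(7 + 1\right) + 48\right) + \frac{1 - 28}{5 \cdot 4} = \left(8 + 48\right) + \frac{1}{5} \cdot \frac{1}{4} \left(1 - 28\right) = 56 + \frac{1}{5} \cdot \frac{1}{4} \left(-27\right) = 56 - \frac{27}{20} = \frac{1093}{20} \approx 54.65$)
$\left(-6 + V{\left(0,5 \right)}\right)^{2} \left(-43\right) + J = \left(-6 + 24\right)^{2} \left(-43\right) + \frac{1093}{20} = 18^{2} \left(-43\right) + \frac{1093}{20} = 324 \left(-43\right) + \frac{1093}{20} = -13932 + \frac{1093}{20} = - \frac{277547}{20}$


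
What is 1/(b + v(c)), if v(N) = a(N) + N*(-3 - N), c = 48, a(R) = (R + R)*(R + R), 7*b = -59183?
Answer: -7/11807 ≈ -0.00059287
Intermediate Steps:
b = -59183/7 (b = (⅐)*(-59183) = -59183/7 ≈ -8454.7)
a(R) = 4*R² (a(R) = (2*R)*(2*R) = 4*R²)
v(N) = 4*N² + N*(-3 - N)
1/(b + v(c)) = 1/(-59183/7 + 3*48*(-1 + 48)) = 1/(-59183/7 + 3*48*47) = 1/(-59183/7 + 6768) = 1/(-11807/7) = -7/11807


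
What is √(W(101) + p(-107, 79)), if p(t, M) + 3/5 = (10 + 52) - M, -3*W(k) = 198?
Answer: I*√2090/5 ≈ 9.1433*I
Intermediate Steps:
W(k) = -66 (W(k) = -⅓*198 = -66)
p(t, M) = 307/5 - M (p(t, M) = -⅗ + ((10 + 52) - M) = -⅗ + (62 - M) = 307/5 - M)
√(W(101) + p(-107, 79)) = √(-66 + (307/5 - 1*79)) = √(-66 + (307/5 - 79)) = √(-66 - 88/5) = √(-418/5) = I*√2090/5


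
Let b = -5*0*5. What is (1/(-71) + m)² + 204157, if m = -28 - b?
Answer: 1033111558/5041 ≈ 2.0494e+5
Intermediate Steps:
b = 0 (b = 0*5 = 0)
m = -28 (m = -28 - 1*0 = -28 + 0 = -28)
(1/(-71) + m)² + 204157 = (1/(-71) - 28)² + 204157 = (-1/71 - 28)² + 204157 = (-1989/71)² + 204157 = 3956121/5041 + 204157 = 1033111558/5041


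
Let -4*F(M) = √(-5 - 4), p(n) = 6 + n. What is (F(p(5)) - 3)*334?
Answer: -1002 - 501*I/2 ≈ -1002.0 - 250.5*I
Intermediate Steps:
F(M) = -3*I/4 (F(M) = -√(-5 - 4)/4 = -3*I/4)
(F(p(5)) - 3)*334 = (-3*I/4 - 3)*334 = (-3 - 3*I/4)*334 = -1002 - 501*I/2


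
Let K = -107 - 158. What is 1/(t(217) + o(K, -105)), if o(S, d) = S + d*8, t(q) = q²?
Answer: 1/45984 ≈ 2.1747e-5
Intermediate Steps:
K = -265
o(S, d) = S + 8*d
1/(t(217) + o(K, -105)) = 1/(217² + (-265 + 8*(-105))) = 1/(47089 + (-265 - 840)) = 1/(47089 - 1105) = 1/45984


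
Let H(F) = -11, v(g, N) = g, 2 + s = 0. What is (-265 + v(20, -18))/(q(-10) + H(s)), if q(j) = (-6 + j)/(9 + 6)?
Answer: 3675/181 ≈ 20.304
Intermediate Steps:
s = -2 (s = -2 + 0 = -2)
q(j) = -2/5 + j/15 (q(j) = (-6 + j)/15 = (-6 + j)*(1/15) = -2/5 + j/15)
(-265 + v(20, -18))/(q(-10) + H(s)) = (-265 + 20)/((-2/5 + (1/15)*(-10)) - 11) = -245/((-2/5 - 2/3) - 11) = -245/(-16/15 - 11) = -245/(-181/15) = -245*(-15/181) = 3675/181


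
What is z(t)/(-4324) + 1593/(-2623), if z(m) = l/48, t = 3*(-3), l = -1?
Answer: -330627713/544408896 ≈ -0.60732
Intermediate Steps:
t = -9
z(m) = -1/48
z(t)/(-4324) + 1593/(-2623) = -1/48/(-4324) + 1593/(-2623) = -1/48*(-1/4324) + 1593*(-1/2623) = 1/207552 - 1593/2623 = -330627713/544408896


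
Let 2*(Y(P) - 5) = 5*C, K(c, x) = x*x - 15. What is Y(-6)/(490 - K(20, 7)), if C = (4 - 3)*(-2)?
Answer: 0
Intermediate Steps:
C = -2 (C = 1*(-2) = -2)
K(c, x) = -15 + x² (K(c, x) = x² - 15 = -15 + x²)
Y(P) = 0 (Y(P) = 5 + (5*(-2))/2 = 5 + (½)*(-10) = 5 - 5 = 0)
Y(-6)/(490 - K(20, 7)) = 0/(490 - (-15 + 7²)) = 0/(490 - (-15 + 49)) = 0/(490 - 1*34) = 0/(490 - 34) = 0/456 = 0*(1/456) = 0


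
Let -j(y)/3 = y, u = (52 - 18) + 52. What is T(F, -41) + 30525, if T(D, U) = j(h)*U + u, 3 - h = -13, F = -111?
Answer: 32579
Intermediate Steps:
u = 86 (u = 34 + 52 = 86)
h = 16 (h = 3 - 1*(-13) = 3 + 13 = 16)
j(y) = -3*y
T(D, U) = 86 - 48*U (T(D, U) = (-3*16)*U + 86 = -48*U + 86 = 86 - 48*U)
T(F, -41) + 30525 = (86 - 48*(-41)) + 30525 = (86 + 1968) + 30525 = 2054 + 30525 = 32579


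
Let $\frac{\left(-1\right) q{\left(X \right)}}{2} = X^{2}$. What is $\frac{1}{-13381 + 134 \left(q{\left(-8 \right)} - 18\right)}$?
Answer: $- \frac{1}{32945} \approx -3.0354 \cdot 10^{-5}$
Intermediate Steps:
$q{\left(X \right)} = - 2 X^{2}$
$\frac{1}{-13381 + 134 \left(q{\left(-8 \right)} - 18\right)} = \frac{1}{-13381 + 134 \left(- 2 \left(-8\right)^{2} - 18\right)} = \frac{1}{-13381 + 134 \left(\left(-2\right) 64 - 18\right)} = \frac{1}{-13381 + 134 \left(-128 - 18\right)} = \frac{1}{-13381 + 134 \left(-146\right)} = \frac{1}{-13381 - 19564} = \frac{1}{-32945} = - \frac{1}{32945}$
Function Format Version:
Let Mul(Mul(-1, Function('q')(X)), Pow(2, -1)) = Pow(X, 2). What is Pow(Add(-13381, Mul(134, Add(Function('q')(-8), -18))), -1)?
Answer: Rational(-1, 32945) ≈ -3.0354e-5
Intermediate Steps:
Function('q')(X) = Mul(-2, Pow(X, 2))
Pow(Add(-13381, Mul(134, Add(Function('q')(-8), -18))), -1) = Pow(Add(-13381, Mul(134, Add(Mul(-2, Pow(-8, 2)), -18))), -1) = Pow(Add(-13381, Mul(134, Add(Mul(-2, 64), -18))), -1) = Pow(Add(-13381, Mul(134, Add(-128, -18))), -1) = Pow(Add(-13381, Mul(134, -146)), -1) = Pow(Add(-13381, -19564), -1) = Pow(-32945, -1) = Rational(-1, 32945)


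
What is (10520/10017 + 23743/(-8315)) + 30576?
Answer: 2546566110649/83291355 ≈ 30574.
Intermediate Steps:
(10520/10017 + 23743/(-8315)) + 30576 = (10520*(1/10017) + 23743*(-1/8315)) + 30576 = (10520/10017 - 23743/8315) + 30576 = -150359831/83291355 + 30576 = 2546566110649/83291355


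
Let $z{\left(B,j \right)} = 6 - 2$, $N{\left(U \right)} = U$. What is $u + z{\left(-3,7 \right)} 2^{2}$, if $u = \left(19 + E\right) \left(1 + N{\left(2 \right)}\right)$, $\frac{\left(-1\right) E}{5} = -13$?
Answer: $268$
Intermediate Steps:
$E = 65$ ($E = \left(-5\right) \left(-13\right) = 65$)
$z{\left(B,j \right)} = 4$
$u = 252$ ($u = \left(19 + 65\right) \left(1 + 2\right) = 84 \cdot 3 = 252$)
$u + z{\left(-3,7 \right)} 2^{2} = 252 + 4 \cdot 2^{2} = 252 + 4 \cdot 4 = 252 + 16 = 268$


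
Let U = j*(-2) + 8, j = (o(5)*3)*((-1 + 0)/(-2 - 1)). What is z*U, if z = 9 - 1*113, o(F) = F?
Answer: 208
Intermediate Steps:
j = 5 (j = (5*3)*((-1 + 0)/(-2 - 1)) = 15*(-1/(-3)) = 15*(-1*(-⅓)) = 15*(⅓) = 5)
z = -104 (z = 9 - 113 = -104)
U = -2 (U = 5*(-2) + 8 = -10 + 8 = -2)
z*U = -104*(-2) = 208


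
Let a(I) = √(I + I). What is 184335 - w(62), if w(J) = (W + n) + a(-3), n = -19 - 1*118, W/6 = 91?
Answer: 183926 - I*√6 ≈ 1.8393e+5 - 2.4495*I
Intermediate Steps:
W = 546 (W = 6*91 = 546)
a(I) = √2*√I (a(I) = √(2*I) = √2*√I)
n = -137 (n = -19 - 118 = -137)
w(J) = 409 + I*√6 (w(J) = (546 - 137) + √2*√(-3) = 409 + √2*(I*√3) = 409 + I*√6)
184335 - w(62) = 184335 - (409 + I*√6) = 184335 + (-409 - I*√6) = 183926 - I*√6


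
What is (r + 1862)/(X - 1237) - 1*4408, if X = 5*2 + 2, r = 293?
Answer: -1080391/245 ≈ -4409.8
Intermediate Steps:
X = 12 (X = 10 + 2 = 12)
(r + 1862)/(X - 1237) - 1*4408 = (293 + 1862)/(12 - 1237) - 1*4408 = 2155/(-1225) - 4408 = 2155*(-1/1225) - 4408 = -431/245 - 4408 = -1080391/245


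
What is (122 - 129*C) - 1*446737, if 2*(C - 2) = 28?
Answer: -448679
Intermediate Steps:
C = 16 (C = 2 + (1/2)*28 = 2 + 14 = 16)
(122 - 129*C) - 1*446737 = (122 - 129*16) - 1*446737 = (122 - 2064) - 446737 = -1942 - 446737 = -448679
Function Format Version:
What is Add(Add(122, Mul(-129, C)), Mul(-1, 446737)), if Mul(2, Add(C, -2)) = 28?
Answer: -448679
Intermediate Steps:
C = 16 (C = Add(2, Mul(Rational(1, 2), 28)) = Add(2, 14) = 16)
Add(Add(122, Mul(-129, C)), Mul(-1, 446737)) = Add(Add(122, Mul(-129, 16)), Mul(-1, 446737)) = Add(Add(122, -2064), -446737) = Add(-1942, -446737) = -448679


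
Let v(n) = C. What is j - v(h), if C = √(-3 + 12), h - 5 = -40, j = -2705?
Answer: -2708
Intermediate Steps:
h = -35 (h = 5 - 40 = -35)
C = 3 (C = √9 = 3)
v(n) = 3
j - v(h) = -2705 - 1*3 = -2705 - 3 = -2708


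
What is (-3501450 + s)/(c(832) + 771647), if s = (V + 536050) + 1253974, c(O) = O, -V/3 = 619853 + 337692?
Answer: -4584061/772479 ≈ -5.9342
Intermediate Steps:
V = -2872635 (V = -3*(619853 + 337692) = -3*957545 = -2872635)
s = -1082611 (s = (-2872635 + 536050) + 1253974 = -2336585 + 1253974 = -1082611)
(-3501450 + s)/(c(832) + 771647) = (-3501450 - 1082611)/(832 + 771647) = -4584061/772479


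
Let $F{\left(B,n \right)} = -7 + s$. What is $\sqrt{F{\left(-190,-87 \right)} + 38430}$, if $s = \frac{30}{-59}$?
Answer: $\frac{\sqrt{133748693}}{59} \approx 196.02$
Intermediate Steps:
$s = - \frac{30}{59}$ ($s = 30 \left(- \frac{1}{59}\right) = - \frac{30}{59} \approx -0.50847$)
$F{\left(B,n \right)} = - \frac{443}{59}$ ($F{\left(B,n \right)} = -7 - \frac{30}{59} = - \frac{443}{59}$)
$\sqrt{F{\left(-190,-87 \right)} + 38430} = \sqrt{- \frac{443}{59} + 38430} = \sqrt{\frac{2266927}{59}} = \frac{\sqrt{133748693}}{59}$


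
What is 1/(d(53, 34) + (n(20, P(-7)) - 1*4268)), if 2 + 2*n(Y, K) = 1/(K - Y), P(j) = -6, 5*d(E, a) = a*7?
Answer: -260/1097569 ≈ -0.00023689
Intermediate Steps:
d(E, a) = 7*a/5 (d(E, a) = (a*7)/5 = (7*a)/5 = 7*a/5)
n(Y, K) = -1 + 1/(2*(K - Y))
1/(d(53, 34) + (n(20, P(-7)) - 1*4268)) = 1/((7/5)*34 + ((½ + 20 - 1*(-6))/(-6 - 1*20) - 1*4268)) = 1/(238/5 + ((½ + 20 + 6)/(-6 - 20) - 4268)) = 1/(238/5 + ((53/2)/(-26) - 4268)) = 1/(238/5 + (-1/26*53/2 - 4268)) = 1/(238/5 + (-53/52 - 4268)) = 1/(238/5 - 221989/52) = 1/(-1097569/260) = -260/1097569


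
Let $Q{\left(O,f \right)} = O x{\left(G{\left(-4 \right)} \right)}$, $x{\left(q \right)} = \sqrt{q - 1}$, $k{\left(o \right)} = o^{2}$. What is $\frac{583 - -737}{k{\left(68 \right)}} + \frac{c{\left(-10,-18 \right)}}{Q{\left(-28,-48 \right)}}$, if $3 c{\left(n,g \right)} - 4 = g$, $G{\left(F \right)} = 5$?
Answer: $\frac{1279}{3468} \approx 0.3688$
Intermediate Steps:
$c{\left(n,g \right)} = \frac{4}{3} + \frac{g}{3}$
$x{\left(q \right)} = \sqrt{-1 + q}$
$Q{\left(O,f \right)} = 2 O$ ($Q{\left(O,f \right)} = O \sqrt{-1 + 5} = O \sqrt{4} = O 2 = 2 O$)
$\frac{583 - -737}{k{\left(68 \right)}} + \frac{c{\left(-10,-18 \right)}}{Q{\left(-28,-48 \right)}} = \frac{583 - -737}{68^{2}} + \frac{\frac{4}{3} + \frac{1}{3} \left(-18\right)}{2 \left(-28\right)} = \frac{583 + 737}{4624} + \frac{\frac{4}{3} - 6}{-56} = 1320 \cdot \frac{1}{4624} - - \frac{1}{12} = \frac{165}{578} + \frac{1}{12} = \frac{1279}{3468}$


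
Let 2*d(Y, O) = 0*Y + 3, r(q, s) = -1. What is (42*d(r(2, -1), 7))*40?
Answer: 2520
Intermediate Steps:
d(Y, O) = 3/2 (d(Y, O) = (0*Y + 3)/2 = (0 + 3)/2 = (1/2)*3 = 3/2)
(42*d(r(2, -1), 7))*40 = (42*(3/2))*40 = 63*40 = 2520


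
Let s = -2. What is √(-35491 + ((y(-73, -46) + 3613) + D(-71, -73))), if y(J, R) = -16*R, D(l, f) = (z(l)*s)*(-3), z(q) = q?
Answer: 4*I*√1973 ≈ 177.67*I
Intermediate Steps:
D(l, f) = 6*l (D(l, f) = (l*(-2))*(-3) = -2*l*(-3) = 6*l)
√(-35491 + ((y(-73, -46) + 3613) + D(-71, -73))) = √(-35491 + ((-16*(-46) + 3613) + 6*(-71))) = √(-35491 + ((736 + 3613) - 426)) = √(-35491 + (4349 - 426)) = √(-35491 + 3923) = √(-31568) = 4*I*√1973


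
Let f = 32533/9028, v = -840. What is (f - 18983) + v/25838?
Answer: -2213622649489/116632732 ≈ -18979.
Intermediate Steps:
f = 32533/9028 (f = 32533*(1/9028) = 32533/9028 ≈ 3.6036)
(f - 18983) + v/25838 = (32533/9028 - 18983) - 840/25838 = -171345991/9028 - 840*1/25838 = -171345991/9028 - 420/12919 = -2213622649489/116632732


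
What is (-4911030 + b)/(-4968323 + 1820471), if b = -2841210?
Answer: 646020/262321 ≈ 2.4627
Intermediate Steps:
(-4911030 + b)/(-4968323 + 1820471) = (-4911030 - 2841210)/(-4968323 + 1820471) = -7752240/(-3147852) = -7752240*(-1/3147852) = 646020/262321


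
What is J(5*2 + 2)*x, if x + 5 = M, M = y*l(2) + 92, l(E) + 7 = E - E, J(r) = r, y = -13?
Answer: 2136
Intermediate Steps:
l(E) = -7 (l(E) = -7 + (E - E) = -7 + 0 = -7)
M = 183 (M = -13*(-7) + 92 = 91 + 92 = 183)
x = 178 (x = -5 + 183 = 178)
J(5*2 + 2)*x = (5*2 + 2)*178 = (10 + 2)*178 = 12*178 = 2136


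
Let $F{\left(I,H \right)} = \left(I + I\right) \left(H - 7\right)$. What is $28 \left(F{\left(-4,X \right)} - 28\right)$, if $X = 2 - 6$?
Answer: $1680$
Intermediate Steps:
$X = -4$ ($X = 2 - 6 = -4$)
$F{\left(I,H \right)} = 2 I \left(-7 + H\right)$
$28 \left(F{\left(-4,X \right)} - 28\right) = 28 \left(2 \left(-4\right) \left(-7 - 4\right) - 28\right) = 28 \left(2 \left(-4\right) \left(-11\right) - 28\right) = 28 \left(88 - 28\right) = 28 \cdot 60 = 1680$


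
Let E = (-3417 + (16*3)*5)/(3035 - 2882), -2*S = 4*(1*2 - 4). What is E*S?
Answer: -1412/17 ≈ -83.059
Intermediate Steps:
S = 4 (S = -2*(1*2 - 4) = -2*(2 - 4) = -2*(-2) = -½*(-8) = 4)
E = -353/17 (E = (-3417 + 48*5)/153 = (-3417 + 240)*(1/153) = -3177*1/153 = -353/17 ≈ -20.765)
E*S = -353/17*4 = -1412/17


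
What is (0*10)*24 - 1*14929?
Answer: -14929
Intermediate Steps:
(0*10)*24 - 1*14929 = 0*24 - 14929 = 0 - 14929 = -14929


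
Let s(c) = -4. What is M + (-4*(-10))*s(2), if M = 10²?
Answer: -60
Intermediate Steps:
M = 100
M + (-4*(-10))*s(2) = 100 - 4*(-10)*(-4) = 100 + 40*(-4) = 100 - 160 = -60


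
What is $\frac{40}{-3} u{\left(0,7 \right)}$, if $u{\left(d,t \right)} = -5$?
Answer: $\frac{200}{3} \approx 66.667$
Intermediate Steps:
$\frac{40}{-3} u{\left(0,7 \right)} = \frac{40}{-3} \left(-5\right) = 40 \left(- \frac{1}{3}\right) \left(-5\right) = \left(- \frac{40}{3}\right) \left(-5\right) = \frac{200}{3}$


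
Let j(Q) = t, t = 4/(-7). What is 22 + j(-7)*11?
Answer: 110/7 ≈ 15.714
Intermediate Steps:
t = -4/7 (t = 4*(-⅐) = -4/7 ≈ -0.57143)
j(Q) = -4/7
22 + j(-7)*11 = 22 - 4/7*11 = 22 - 44/7 = 110/7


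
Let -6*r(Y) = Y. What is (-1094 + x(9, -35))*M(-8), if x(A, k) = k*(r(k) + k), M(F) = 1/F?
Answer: 439/48 ≈ 9.1458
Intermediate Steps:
r(Y) = -Y/6
x(A, k) = 5*k²/6 (x(A, k) = k*(-k/6 + k) = k*(5*k/6) = 5*k²/6)
(-1094 + x(9, -35))*M(-8) = (-1094 + (⅚)*(-35)²)/(-8) = (-1094 + (⅚)*1225)*(-⅛) = (-1094 + 6125/6)*(-⅛) = -439/6*(-⅛) = 439/48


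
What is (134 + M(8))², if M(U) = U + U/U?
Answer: 20449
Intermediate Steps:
M(U) = 1 + U (M(U) = U + 1 = 1 + U)
(134 + M(8))² = (134 + (1 + 8))² = (134 + 9)² = 143² = 20449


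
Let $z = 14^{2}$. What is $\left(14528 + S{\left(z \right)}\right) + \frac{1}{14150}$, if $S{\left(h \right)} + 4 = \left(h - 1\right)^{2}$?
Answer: $\frac{743568351}{14150} \approx 52549.0$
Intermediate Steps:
$z = 196$
$S{\left(h \right)} = -4 + \left(-1 + h\right)^{2}$ ($S{\left(h \right)} = -4 + \left(h - 1\right)^{2} = -4 + \left(-1 + h\right)^{2}$)
$\left(14528 + S{\left(z \right)}\right) + \frac{1}{14150} = \left(14528 - \left(4 - \left(-1 + 196\right)^{2}\right)\right) + \frac{1}{14150} = \left(14528 - \left(4 - 195^{2}\right)\right) + \frac{1}{14150} = \left(14528 + \left(-4 + 38025\right)\right) + \frac{1}{14150} = \left(14528 + 38021\right) + \frac{1}{14150} = 52549 + \frac{1}{14150} = \frac{743568351}{14150}$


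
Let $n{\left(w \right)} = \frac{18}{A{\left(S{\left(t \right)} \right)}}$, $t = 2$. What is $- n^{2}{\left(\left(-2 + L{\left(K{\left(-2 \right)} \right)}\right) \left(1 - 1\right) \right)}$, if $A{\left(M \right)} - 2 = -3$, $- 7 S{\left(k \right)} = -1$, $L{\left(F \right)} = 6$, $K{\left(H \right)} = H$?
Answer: $-324$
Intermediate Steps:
$S{\left(k \right)} = \frac{1}{7}$ ($S{\left(k \right)} = \left(- \frac{1}{7}\right) \left(-1\right) = \frac{1}{7}$)
$A{\left(M \right)} = -1$ ($A{\left(M \right)} = 2 - 3 = -1$)
$n{\left(w \right)} = -18$ ($n{\left(w \right)} = \frac{18}{-1} = 18 \left(-1\right) = -18$)
$- n^{2}{\left(\left(-2 + L{\left(K{\left(-2 \right)} \right)}\right) \left(1 - 1\right) \right)} = - \left(-18\right)^{2} = \left(-1\right) 324 = -324$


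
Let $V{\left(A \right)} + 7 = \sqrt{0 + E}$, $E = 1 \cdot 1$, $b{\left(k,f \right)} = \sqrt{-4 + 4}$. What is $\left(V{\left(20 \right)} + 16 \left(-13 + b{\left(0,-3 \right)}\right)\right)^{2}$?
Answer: $45796$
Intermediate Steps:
$b{\left(k,f \right)} = 0$ ($b{\left(k,f \right)} = \sqrt{0} = 0$)
$E = 1$
$V{\left(A \right)} = -6$ ($V{\left(A \right)} = -7 + \sqrt{0 + 1} = -7 + \sqrt{1} = -7 + 1 = -6$)
$\left(V{\left(20 \right)} + 16 \left(-13 + b{\left(0,-3 \right)}\right)\right)^{2} = \left(-6 + 16 \left(-13 + 0\right)\right)^{2} = \left(-6 + 16 \left(-13\right)\right)^{2} = \left(-6 - 208\right)^{2} = \left(-214\right)^{2} = 45796$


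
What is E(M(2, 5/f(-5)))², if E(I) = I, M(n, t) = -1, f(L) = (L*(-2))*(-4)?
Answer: 1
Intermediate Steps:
f(L) = 8*L (f(L) = -2*L*(-4) = 8*L)
E(M(2, 5/f(-5)))² = (-1)² = 1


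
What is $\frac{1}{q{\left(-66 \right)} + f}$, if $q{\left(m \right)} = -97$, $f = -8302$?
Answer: $- \frac{1}{8399} \approx -0.00011906$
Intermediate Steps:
$\frac{1}{q{\left(-66 \right)} + f} = \frac{1}{-97 - 8302} = \frac{1}{-8399} = - \frac{1}{8399}$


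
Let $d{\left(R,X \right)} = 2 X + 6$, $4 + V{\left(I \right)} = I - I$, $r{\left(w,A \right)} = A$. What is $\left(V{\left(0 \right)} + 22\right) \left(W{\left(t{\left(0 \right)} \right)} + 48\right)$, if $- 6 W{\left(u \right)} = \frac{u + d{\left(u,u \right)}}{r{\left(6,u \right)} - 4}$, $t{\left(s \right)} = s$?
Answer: $\frac{1737}{2} \approx 868.5$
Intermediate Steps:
$V{\left(I \right)} = -4$ ($V{\left(I \right)} = -4 + \left(I - I\right) = -4 + 0 = -4$)
$d{\left(R,X \right)} = 6 + 2 X$
$W{\left(u \right)} = - \frac{6 + 3 u}{6 \left(-4 + u\right)}$ ($W{\left(u \right)} = - \frac{\left(u + \left(6 + 2 u\right)\right) \frac{1}{u - 4}}{6} = - \frac{\left(6 + 3 u\right) \frac{1}{-4 + u}}{6} = - \frac{\frac{1}{-4 + u} \left(6 + 3 u\right)}{6} = - \frac{6 + 3 u}{6 \left(-4 + u\right)}$)
$\left(V{\left(0 \right)} + 22\right) \left(W{\left(t{\left(0 \right)} \right)} + 48\right) = \left(-4 + 22\right) \left(\frac{-2 - 0}{2 \left(-4 + 0\right)} + 48\right) = 18 \left(\frac{-2 + 0}{2 \left(-4\right)} + 48\right) = 18 \left(\frac{1}{2} \left(- \frac{1}{4}\right) \left(-2\right) + 48\right) = 18 \left(\frac{1}{4} + 48\right) = 18 \cdot \frac{193}{4} = \frac{1737}{2}$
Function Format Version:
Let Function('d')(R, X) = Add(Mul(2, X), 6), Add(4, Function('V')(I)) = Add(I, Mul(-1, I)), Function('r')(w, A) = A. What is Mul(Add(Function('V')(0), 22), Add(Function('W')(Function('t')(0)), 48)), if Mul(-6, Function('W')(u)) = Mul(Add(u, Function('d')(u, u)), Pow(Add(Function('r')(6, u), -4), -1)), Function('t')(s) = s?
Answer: Rational(1737, 2) ≈ 868.50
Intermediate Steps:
Function('V')(I) = -4 (Function('V')(I) = Add(-4, Add(I, Mul(-1, I))) = Add(-4, 0) = -4)
Function('d')(R, X) = Add(6, Mul(2, X))
Function('W')(u) = Mul(Rational(-1, 6), Pow(Add(-4, u), -1), Add(6, Mul(3, u))) (Function('W')(u) = Mul(Rational(-1, 6), Mul(Add(u, Add(6, Mul(2, u))), Pow(Add(u, -4), -1))) = Mul(Rational(-1, 6), Mul(Add(6, Mul(3, u)), Pow(Add(-4, u), -1))) = Mul(Rational(-1, 6), Mul(Pow(Add(-4, u), -1), Add(6, Mul(3, u)))) = Mul(Rational(-1, 6), Pow(Add(-4, u), -1), Add(6, Mul(3, u))))
Mul(Add(Function('V')(0), 22), Add(Function('W')(Function('t')(0)), 48)) = Mul(Add(-4, 22), Add(Mul(Rational(1, 2), Pow(Add(-4, 0), -1), Add(-2, Mul(-1, 0))), 48)) = Mul(18, Add(Mul(Rational(1, 2), Pow(-4, -1), Add(-2, 0)), 48)) = Mul(18, Add(Mul(Rational(1, 2), Rational(-1, 4), -2), 48)) = Mul(18, Add(Rational(1, 4), 48)) = Mul(18, Rational(193, 4)) = Rational(1737, 2)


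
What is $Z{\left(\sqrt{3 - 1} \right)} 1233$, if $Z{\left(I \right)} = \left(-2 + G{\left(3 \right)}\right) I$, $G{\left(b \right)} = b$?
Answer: $1233 \sqrt{2} \approx 1743.7$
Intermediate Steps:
$Z{\left(I \right)} = I$ ($Z{\left(I \right)} = \left(-2 + 3\right) I = 1 I = I$)
$Z{\left(\sqrt{3 - 1} \right)} 1233 = \sqrt{3 - 1} \cdot 1233 = \sqrt{2} \cdot 1233 = 1233 \sqrt{2}$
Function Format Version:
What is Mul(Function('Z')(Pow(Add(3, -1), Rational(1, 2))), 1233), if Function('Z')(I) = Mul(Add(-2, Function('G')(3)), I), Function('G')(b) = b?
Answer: Mul(1233, Pow(2, Rational(1, 2))) ≈ 1743.7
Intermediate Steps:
Function('Z')(I) = I (Function('Z')(I) = Mul(Add(-2, 3), I) = Mul(1, I) = I)
Mul(Function('Z')(Pow(Add(3, -1), Rational(1, 2))), 1233) = Mul(Pow(Add(3, -1), Rational(1, 2)), 1233) = Mul(Pow(2, Rational(1, 2)), 1233) = Mul(1233, Pow(2, Rational(1, 2)))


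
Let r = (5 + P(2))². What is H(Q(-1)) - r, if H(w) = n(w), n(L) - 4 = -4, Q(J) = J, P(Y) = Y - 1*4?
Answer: -9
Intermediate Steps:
P(Y) = -4 + Y (P(Y) = Y - 4 = -4 + Y)
n(L) = 0 (n(L) = 4 - 4 = 0)
H(w) = 0
r = 9 (r = (5 + (-4 + 2))² = (5 - 2)² = 3² = 9)
H(Q(-1)) - r = 0 - 1*9 = 0 - 9 = -9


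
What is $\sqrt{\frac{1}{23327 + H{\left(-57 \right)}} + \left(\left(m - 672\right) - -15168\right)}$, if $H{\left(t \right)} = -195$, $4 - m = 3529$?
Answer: $\frac{\sqrt{1467616523459}}{11566} \approx 104.74$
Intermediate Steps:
$m = -3525$ ($m = 4 - 3529 = -3525$)
$\sqrt{\frac{1}{23327 + H{\left(-57 \right)}} + \left(\left(m - 672\right) - -15168\right)} = \sqrt{\frac{1}{23327 - 195} - -10971} = \sqrt{\frac{1}{23132} + \left(-4197 + 15168\right)} = \sqrt{\frac{1}{23132} + 10971} = \sqrt{\frac{253781173}{23132}} = \frac{\sqrt{1467616523459}}{11566}$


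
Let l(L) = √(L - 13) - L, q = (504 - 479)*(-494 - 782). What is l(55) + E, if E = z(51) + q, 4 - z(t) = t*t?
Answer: -34552 + √42 ≈ -34546.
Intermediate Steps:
z(t) = 4 - t² (z(t) = 4 - t*t = 4 - t²)
q = -31900 (q = 25*(-1276) = -31900)
l(L) = √(-13 + L) - L
E = -34497 (E = (4 - 1*51²) - 31900 = (4 - 1*2601) - 31900 = (4 - 2601) - 31900 = -2597 - 31900 = -34497)
l(55) + E = (√(-13 + 55) - 1*55) - 34497 = (√42 - 55) - 34497 = (-55 + √42) - 34497 = -34552 + √42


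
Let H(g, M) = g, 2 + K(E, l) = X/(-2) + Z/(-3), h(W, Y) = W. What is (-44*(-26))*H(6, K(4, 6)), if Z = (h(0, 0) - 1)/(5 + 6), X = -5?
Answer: 6864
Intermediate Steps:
Z = -1/11 (Z = (0 - 1)/(5 + 6) = -1/11 ≈ -0.090909)
K(E, l) = 35/66 (K(E, l) = -2 + (-5/(-2) - 1/11/(-3)) = -2 + (-5*(-½) - 1/11*(-⅓)) = -2 + (5/2 + 1/33) = -2 + 167/66 = 35/66)
(-44*(-26))*H(6, K(4, 6)) = -44*(-26)*6 = 1144*6 = 6864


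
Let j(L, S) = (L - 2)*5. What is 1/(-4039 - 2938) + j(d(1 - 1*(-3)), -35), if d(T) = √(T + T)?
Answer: -69771/6977 + 10*√2 ≈ 4.1420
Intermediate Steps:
d(T) = √2*√T (d(T) = √(2*T) = √2*√T)
j(L, S) = -10 + 5*L (j(L, S) = (-2 + L)*5 = -10 + 5*L)
1/(-4039 - 2938) + j(d(1 - 1*(-3)), -35) = 1/(-4039 - 2938) + (-10 + 5*(√2*√(1 - 1*(-3)))) = 1/(-6977) + (-10 + 5*(√2*√(1 + 3))) = -1/6977 + (-10 + 5*(√2*√4)) = -1/6977 + (-10 + 5*(√2*2)) = -1/6977 + (-10 + 5*(2*√2)) = -1/6977 + (-10 + 10*√2) = -69771/6977 + 10*√2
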